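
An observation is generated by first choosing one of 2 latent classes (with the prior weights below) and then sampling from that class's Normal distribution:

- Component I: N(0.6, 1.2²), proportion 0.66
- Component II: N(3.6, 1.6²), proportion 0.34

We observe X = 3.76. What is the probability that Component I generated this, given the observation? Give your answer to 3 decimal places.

0.075

The responsibility of component k is π_k f_k(x) divided by Σ_j π_j f_j(x).
Evaluate each component's likelihood at the observed value:
  L_I = (1/(1.2·√(2π)))·exp(−(3.76−0.6)²/(2·1.2²)) = 0.332452·exp(-3.46722) = 0.0103737
  L_II = (1/(1.6·√(2π)))·exp(−(3.76−3.6)²/(2·1.6²)) = 0.249339·exp(-0.00500) = 0.248095
Weight by the priors:
  π_I·L_I = 0.66 × 0.0103737 = 0.00684664
  π_II·L_II = 0.34 × 0.248095 = 0.0843524
Evidence: 0.00684664 + 0.0843524 = 0.0911991
P(Component I | 3.76) ≈ 0.075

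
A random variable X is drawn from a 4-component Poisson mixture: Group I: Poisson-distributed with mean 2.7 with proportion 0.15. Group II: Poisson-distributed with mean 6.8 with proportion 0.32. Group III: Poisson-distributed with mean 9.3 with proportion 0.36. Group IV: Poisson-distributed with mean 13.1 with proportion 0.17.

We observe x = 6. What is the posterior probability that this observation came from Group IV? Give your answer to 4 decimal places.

By Bayes' theorem, P(k | x) = π_k f_k(x) / Σ_j π_j f_j(x).
Evaluate each component's likelihood at the observed value:
  p_I = 0.0361622
  p_II = 0.152939
  p_III = 0.0821536
  p_IV = 0.0143561
Weight by the priors:
  π_I·p_I = 0.15 × 0.0361622 = 0.00542433
  π_II·p_II = 0.32 × 0.152939 = 0.0489405
  π_III·p_III = 0.36 × 0.0821536 = 0.0295753
  π_IV·p_IV = 0.17 × 0.0143561 = 0.00244054
Denominator: 0.00542433 + 0.0489405 + 0.0295753 + 0.00244054 = 0.0863807
Responsibility of Group IV: 0.00244054 / 0.0863807 ≈ 0.0283

0.0283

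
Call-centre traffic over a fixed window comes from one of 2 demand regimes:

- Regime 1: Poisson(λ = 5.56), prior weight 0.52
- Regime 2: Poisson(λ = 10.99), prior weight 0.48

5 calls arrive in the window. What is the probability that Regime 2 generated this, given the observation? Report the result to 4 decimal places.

0.1088

By Bayes' theorem, P(k | x) = w_k f_k(x) / Σ_j w_j f_j(x).
Component likelihoods at x = 5 calls:
  p_1 = e^(−5.56)·5.56^5/5! = 0.170418
  p_2 = e^(−10.99)·10.99^5/5! = 0.0225378
Prior × likelihood for each component:
  w_1·p_1 = 0.52 × 0.170418 = 0.0886173
  w_2·p_2 = 0.48 × 0.0225378 = 0.0108181
Normaliser: 0.0886173 + 0.0108181 = 0.0994355
P(Regime 2 | 5 calls) = 0.0108181 / 0.0994355 ≈ 0.1088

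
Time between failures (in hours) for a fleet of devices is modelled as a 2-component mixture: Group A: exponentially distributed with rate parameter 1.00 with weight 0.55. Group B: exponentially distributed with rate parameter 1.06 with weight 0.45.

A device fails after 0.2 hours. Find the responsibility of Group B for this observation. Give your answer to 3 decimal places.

0.461

Apply Bayes' rule: the posterior for each component is proportional to its prior times its likelihood at x.
Exponential densities:
  f_A = 0.818731
  f_B = 0.857503
Multiply by the mixture weights:
  π_A·f_A = 0.55 × 0.818731 = 0.450302
  π_B·f_B = 0.45 × 0.857503 = 0.385876
Sum: 0.450302 + 0.385876 = 0.836178
P(Group B | data) ≈ 0.461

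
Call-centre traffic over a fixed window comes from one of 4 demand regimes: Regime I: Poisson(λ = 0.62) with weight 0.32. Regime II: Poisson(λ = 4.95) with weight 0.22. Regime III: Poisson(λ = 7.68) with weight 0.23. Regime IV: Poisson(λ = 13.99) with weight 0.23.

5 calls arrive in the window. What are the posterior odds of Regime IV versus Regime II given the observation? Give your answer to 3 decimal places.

0.022

The posterior odds equal the prior odds times the likelihood ratio: (w_i/w_j)·(f_i(x)/f_j(x)).
Poisson probabilities:
  L_I = 0.00041069
  L_II = 0.175423
  L_III = 0.102859
  L_IV = 0.00375083
Odds = (0.23/0.22) × (0.00375083/0.175423) = 1.04545 × 0.0213816 ≈ 0.022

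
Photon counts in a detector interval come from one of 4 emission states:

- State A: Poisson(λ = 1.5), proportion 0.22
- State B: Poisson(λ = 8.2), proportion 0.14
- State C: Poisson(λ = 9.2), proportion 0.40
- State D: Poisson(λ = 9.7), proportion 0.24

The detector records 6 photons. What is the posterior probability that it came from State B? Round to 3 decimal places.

By Bayes' theorem, P(k | x) = P(Z=k) f_k(x) / Σ_j P(Z=j) f_j(x).
Poisson probabilities:
  L_A = e^(−1.5)·1.5^6/6! = 0.00352999
  L_B = e^(−8.2)·8.2^6/6! = 0.115967
  L_C = e^(−9.2)·9.2^6/6! = 0.0850913
  L_D = e^(−9.7)·9.7^6/6! = 0.0708992
Unnormalised posteriors:
  P(Z=A)·L_A = 0.22 × 0.00352999 = 0.000776598
  P(Z=B)·L_B = 0.14 × 0.115967 = 0.0162354
  P(Z=C)·L_C = 0.40 × 0.0850913 = 0.0340365
  P(Z=D)·L_D = 0.24 × 0.0708992 = 0.0170158
Sum: 0.000776598 + 0.0162354 + 0.0340365 + 0.0170158 = 0.0680644
P(State B | the observation) ≈ 0.239

0.239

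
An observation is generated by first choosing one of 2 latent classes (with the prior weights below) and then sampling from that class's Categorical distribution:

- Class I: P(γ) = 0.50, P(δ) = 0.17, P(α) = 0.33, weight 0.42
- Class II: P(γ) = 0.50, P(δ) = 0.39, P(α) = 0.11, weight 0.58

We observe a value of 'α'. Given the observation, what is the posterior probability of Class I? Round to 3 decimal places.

P(component k | x) = P(Z=k)·f_k(x) / marginal(x), where marginal(x) = Σ_j P(Z=j)·f_j(x).
Categorical probabilities:
  p_I = P(α | comp) = 0.33
  p_II = P(α | comp) = 0.11
Unnormalised posteriors:
  P(Z=I)·p_I = 0.42 × 0.33 = 0.1386
  P(Z=II)·p_II = 0.58 × 0.11 = 0.0638
Marginal: 0.1386 + 0.0638 = 0.2024
P(Class I | 'α') = 0.1386 / 0.2024 ≈ 0.685

0.685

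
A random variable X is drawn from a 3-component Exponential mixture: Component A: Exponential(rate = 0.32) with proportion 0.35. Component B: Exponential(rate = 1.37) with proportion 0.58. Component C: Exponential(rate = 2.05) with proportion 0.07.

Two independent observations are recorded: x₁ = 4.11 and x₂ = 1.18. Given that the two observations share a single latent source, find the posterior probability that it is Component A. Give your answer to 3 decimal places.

By Bayes' theorem, P(k | x) = P(Z=k) f_k(x) / Σ_j P(Z=j) f_j(x).
Since both observations come from the same component, the likelihood for component k is f_k(x₁)·f_k(x₂).
  f_A = [0.0858946] × [0.219361] = 0.018842
  f_B = [0.00491291] × [0.272045] = 0.00133653
  f_C = [0.000449372] × [0.182472] = 8.19976e-05
Multiply by the mixture weights:
  P(Z=A)·f_A = 0.35 × 0.018842 = 0.00659469
  P(Z=B)·f_B = 0.58 × 0.00133653 = 0.000775187
  P(Z=C)·f_C = 0.07 × 8.19976e-05 = 5.73983e-06
Normaliser: 0.00659469 + 0.000775187 + 5.73983e-06 = 0.00737562
So the posterior for Component A is 0.00659469 / 0.00737562 ≈ 0.894.

0.894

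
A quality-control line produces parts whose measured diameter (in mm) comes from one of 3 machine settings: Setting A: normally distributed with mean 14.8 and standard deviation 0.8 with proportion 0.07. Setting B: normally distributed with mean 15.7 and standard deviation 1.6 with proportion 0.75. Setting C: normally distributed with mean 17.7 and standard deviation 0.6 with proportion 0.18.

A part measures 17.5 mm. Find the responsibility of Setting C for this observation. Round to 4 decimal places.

Apply Bayes' rule: the posterior for each component is proportional to its prior times its likelihood at x.
Component likelihoods at x = 17.5 mm:
  p_A = (1/(0.8·√(2π)))·exp(−(17.5−14.8)²/(2·0.8²)) = 0.498678·exp(-5.69531) = 0.0016764
  p_B = (1/(1.6·√(2π)))·exp(−(17.5−15.7)²/(2·1.6²)) = 0.249339·exp(-0.63281) = 0.132423
  p_C = (1/(0.6·√(2π)))·exp(−(17.5−17.7)²/(2·0.6²)) = 0.664904·exp(-0.05556) = 0.628972
Unnormalised posteriors:
  π_A·p_A = 0.07 × 0.0016764 = 0.000117348
  π_B·p_B = 0.75 × 0.132423 = 0.0993172
  π_C·p_C = 0.18 × 0.628972 = 0.113215
Evidence: 0.000117348 + 0.0993172 + 0.113215 = 0.212649
So the posterior for Setting C is 0.113215 / 0.212649 ≈ 0.5324.

0.5324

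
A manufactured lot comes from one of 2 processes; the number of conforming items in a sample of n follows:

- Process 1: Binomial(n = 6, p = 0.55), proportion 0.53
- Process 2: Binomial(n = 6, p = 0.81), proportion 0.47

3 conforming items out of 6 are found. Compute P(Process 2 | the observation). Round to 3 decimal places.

P(component k | x) = P(Z=k)·f_k(x) / marginal(x), where marginal(x) = Σ_j P(Z=j)·f_j(x).
Evaluate each component's likelihood at the observed value:
  p_1 = 0.303218
  p_2 = 0.0729031
Unnormalised posteriors:
  P(Z=1)·p_1 = 0.53 × 0.303218 = 0.160706
  P(Z=2)·p_2 = 0.47 × 0.0729031 = 0.0342644
Marginal: 0.160706 + 0.0342644 = 0.19497
P(Process 2 | data) ≈ 0.176

0.176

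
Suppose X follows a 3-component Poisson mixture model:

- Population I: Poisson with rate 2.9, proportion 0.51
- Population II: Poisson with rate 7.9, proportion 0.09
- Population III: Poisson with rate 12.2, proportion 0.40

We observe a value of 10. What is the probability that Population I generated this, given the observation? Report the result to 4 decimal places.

0.0066

By Bayes' theorem, P(k | x) = P(Z=k) f_k(x) / Σ_j P(Z=j) f_j(x).
Poisson probabilities:
  L_I = e^(−2.9)·2.9^10/10! = 0.000637915
  L_II = e^(−7.9)·7.9^10/10! = 0.0967345
  L_III = e^(−12.2)·12.2^10/10! = 0.101261
Prior × likelihood for each component:
  P(Z=I)·L_I = 0.51 × 0.000637915 = 0.000325337
  P(Z=II)·L_II = 0.09 × 0.0967345 = 0.00870611
  P(Z=III)·L_III = 0.40 × 0.101261 = 0.0405044
Normaliser: 0.000325337 + 0.00870611 + 0.0405044 = 0.0495359
P(Population I | data) = 0.000325337 / 0.0495359 ≈ 0.0066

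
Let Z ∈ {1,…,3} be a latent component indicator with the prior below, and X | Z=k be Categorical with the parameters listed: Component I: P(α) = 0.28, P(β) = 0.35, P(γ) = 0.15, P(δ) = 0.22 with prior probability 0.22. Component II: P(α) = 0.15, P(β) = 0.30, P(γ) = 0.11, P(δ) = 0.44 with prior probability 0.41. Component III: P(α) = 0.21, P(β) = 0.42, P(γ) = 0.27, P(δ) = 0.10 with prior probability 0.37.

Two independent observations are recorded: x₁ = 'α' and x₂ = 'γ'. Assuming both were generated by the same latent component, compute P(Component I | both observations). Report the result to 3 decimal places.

Apply Bayes' rule: the posterior for each component is proportional to its prior times its likelihood at x.
Since both observations come from the same component, the likelihood for component k is f_k(x₁)·f_k(x₂).
  p_I = [0.28] × [0.15] = 0.042
  p_II = [0.15] × [0.11] = 0.0165
  p_III = [0.21] × [0.27] = 0.0567
Unnormalised posteriors:
  π_I·p_I = 0.22 × 0.042 = 0.00924
  π_II·p_II = 0.41 × 0.0165 = 0.006765
  π_III·p_III = 0.37 × 0.0567 = 0.020979
Normaliser: 0.00924 + 0.006765 + 0.020979 = 0.036984
P(Component I | data) ≈ 0.250

0.250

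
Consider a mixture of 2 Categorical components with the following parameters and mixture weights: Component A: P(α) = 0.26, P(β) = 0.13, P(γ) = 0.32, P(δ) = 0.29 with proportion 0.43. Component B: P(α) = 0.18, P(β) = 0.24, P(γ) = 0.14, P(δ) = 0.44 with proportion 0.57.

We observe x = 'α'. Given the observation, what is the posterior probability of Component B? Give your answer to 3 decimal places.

Apply Bayes' rule: the posterior for each component is proportional to its prior times its likelihood at x.
Evaluate each component's likelihood at the observed value:
  f_A = P(α | comp) = 0.26
  f_B = P(α | comp) = 0.18
Weight by the priors:
  w_A·f_A = 0.43 × 0.26 = 0.1118
  w_B·f_B = 0.57 × 0.18 = 0.1026
Sum: 0.1118 + 0.1026 = 0.2144
P(Component B | x) = 0.1026 / 0.2144 ≈ 0.479

0.479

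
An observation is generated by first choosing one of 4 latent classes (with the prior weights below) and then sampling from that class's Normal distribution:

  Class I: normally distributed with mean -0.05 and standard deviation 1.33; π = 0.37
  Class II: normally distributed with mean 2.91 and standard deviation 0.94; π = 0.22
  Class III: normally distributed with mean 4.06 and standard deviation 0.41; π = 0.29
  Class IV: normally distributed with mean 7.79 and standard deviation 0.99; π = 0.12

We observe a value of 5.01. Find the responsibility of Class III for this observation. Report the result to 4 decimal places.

0.6884

Apply Bayes' rule: the posterior for each component is proportional to its prior times its likelihood at x.
Component likelihoods at x = 5.01:
  p_I = (1/(1.33·√(2π)))·exp(−(5.01−-0.05)²/(2·1.33²)) = 0.299957·exp(-7.23715) = 0.000215776
  p_II = (1/(0.94·√(2π)))·exp(−(5.01−2.91)²/(2·0.94²)) = 0.424407·exp(-2.49547) = 0.0349955
  p_III = (1/(0.41·√(2π)))·exp(−(5.01−4.06)²/(2·0.41²)) = 0.973030·exp(-2.68441) = 0.0664202
  p_IV = (1/(0.99·√(2π)))·exp(−(5.01−7.79)²/(2·0.99²)) = 0.402972·exp(-3.94266) = 0.00781628
Weight by the priors:
  w_I·p_I = 0.37 × 0.000215776 = 7.98371e-05
  w_II·p_II = 0.22 × 0.0349955 = 0.00769901
  w_III·p_III = 0.29 × 0.0664202 = 0.0192619
  w_IV·p_IV = 0.12 × 0.00781628 = 0.000937953
Denominator: 7.98371e-05 + 0.00769901 + 0.0192619 + 0.000937953 = 0.0279786
P(Class III | 5.01) ≈ 0.6884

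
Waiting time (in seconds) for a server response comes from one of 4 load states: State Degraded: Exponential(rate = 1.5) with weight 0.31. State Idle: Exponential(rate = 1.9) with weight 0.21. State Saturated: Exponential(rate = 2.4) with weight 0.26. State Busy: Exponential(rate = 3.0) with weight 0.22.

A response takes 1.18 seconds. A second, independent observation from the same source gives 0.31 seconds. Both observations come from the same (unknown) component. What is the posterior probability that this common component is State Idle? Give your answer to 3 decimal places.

The responsibility of component k is π_k f_k(x) divided by Σ_j π_j f_j(x).
Since both observations come from the same component, the likelihood for component k is f_k(x₁)·f_k(x₂).
  L_Degraded = [0.255499] × [0.942203] = 0.240732
  L_Idle = [0.201867] × [1.05428] = 0.212823
  L_Saturated = [0.141348] × [1.1405] = 0.161208
  L_Busy = [0.08704] × [1.18366] = 0.103026
Multiply by the mixture weights:
  π_Degraded·L_Degraded = 0.31 × 0.240732 = 0.074627
  π_Idle·L_Idle = 0.21 × 0.212823 = 0.0446929
  π_Saturated·L_Saturated = 0.26 × 0.161208 = 0.041914
  π_Busy·L_Busy = 0.22 × 0.103026 = 0.0226657
Evidence: 0.074627 + 0.0446929 + 0.041914 + 0.0226657 = 0.1839
P(State Idle | x₁, x₂) ≈ 0.243

0.243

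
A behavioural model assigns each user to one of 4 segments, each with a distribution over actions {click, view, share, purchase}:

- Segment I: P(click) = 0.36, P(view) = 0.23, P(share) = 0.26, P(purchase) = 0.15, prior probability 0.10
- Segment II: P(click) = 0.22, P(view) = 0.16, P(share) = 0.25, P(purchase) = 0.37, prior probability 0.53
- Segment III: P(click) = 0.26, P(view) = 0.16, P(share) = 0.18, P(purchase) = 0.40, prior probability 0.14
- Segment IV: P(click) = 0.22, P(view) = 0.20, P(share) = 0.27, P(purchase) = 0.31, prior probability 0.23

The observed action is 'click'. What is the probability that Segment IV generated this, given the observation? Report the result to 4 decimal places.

0.2112

P(component k | x) = π_k·f_k(x) / marginal(x), where marginal(x) = Σ_j π_j·f_j(x).
Component likelihoods at x = 'click':
  p_I = 0.36
  p_II = 0.22
  p_III = 0.26
  p_IV = 0.22
Weight by the priors:
  π_I·p_I = 0.10 × 0.36 = 0.036
  π_II·p_II = 0.53 × 0.22 = 0.1166
  π_III·p_III = 0.14 × 0.26 = 0.0364
  π_IV·p_IV = 0.23 × 0.22 = 0.0506
Marginal: 0.036 + 0.1166 + 0.0364 + 0.0506 = 0.2396
P(Segment IV | 'click') ≈ 0.2112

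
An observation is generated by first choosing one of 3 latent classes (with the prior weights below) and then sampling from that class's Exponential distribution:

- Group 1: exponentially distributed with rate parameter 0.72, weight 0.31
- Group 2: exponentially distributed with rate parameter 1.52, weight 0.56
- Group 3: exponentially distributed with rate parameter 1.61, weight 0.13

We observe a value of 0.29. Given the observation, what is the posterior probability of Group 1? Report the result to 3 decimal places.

P(component k | x) = π_k·f_k(x) / marginal(x), where marginal(x) = Σ_j π_j·f_j(x).
Exponential densities:
  p_1 = 0.584321
  p_2 = 0.978153
  p_3 = 1.00938
Weight by the priors:
  π_1·p_1 = 0.31 × 0.584321 = 0.18114
  π_2·p_2 = 0.56 × 0.978153 = 0.547765
  π_3·p_3 = 0.13 × 1.00938 = 0.131219
Normaliser: 0.18114 + 0.547765 + 0.131219 = 0.860124
Responsibility of Group 1: 0.18114 / 0.860124 ≈ 0.211

0.211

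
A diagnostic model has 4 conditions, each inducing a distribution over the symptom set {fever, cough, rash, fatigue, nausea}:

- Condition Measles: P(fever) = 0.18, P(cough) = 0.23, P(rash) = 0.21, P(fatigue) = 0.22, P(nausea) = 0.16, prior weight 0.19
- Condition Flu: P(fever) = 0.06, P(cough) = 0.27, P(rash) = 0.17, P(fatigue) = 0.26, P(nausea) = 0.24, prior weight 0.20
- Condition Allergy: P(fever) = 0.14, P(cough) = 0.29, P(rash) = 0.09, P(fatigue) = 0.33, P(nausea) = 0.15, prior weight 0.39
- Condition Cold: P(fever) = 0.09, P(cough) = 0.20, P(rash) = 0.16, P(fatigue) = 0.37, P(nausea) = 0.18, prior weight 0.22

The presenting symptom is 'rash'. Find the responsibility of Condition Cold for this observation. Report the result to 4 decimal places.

0.2441

Posterior ∝ prior × likelihood, so P(k | x) ∝ w_k f_k(x); normalise over all components.
Categorical probabilities:
  L_Measles = 0.21
  L_Flu = 0.17
  L_Allergy = 0.09
  L_Cold = 0.16
Prior × likelihood for each component:
  w_Measles·L_Measles = 0.19 × 0.21 = 0.0399
  w_Flu·L_Flu = 0.20 × 0.17 = 0.034
  w_Allergy·L_Allergy = 0.39 × 0.09 = 0.0351
  w_Cold·L_Cold = 0.22 × 0.16 = 0.0352
Evidence: 0.0399 + 0.034 + 0.0351 + 0.0352 = 0.1442
So the posterior for Condition Cold is 0.0352 / 0.1442 ≈ 0.2441.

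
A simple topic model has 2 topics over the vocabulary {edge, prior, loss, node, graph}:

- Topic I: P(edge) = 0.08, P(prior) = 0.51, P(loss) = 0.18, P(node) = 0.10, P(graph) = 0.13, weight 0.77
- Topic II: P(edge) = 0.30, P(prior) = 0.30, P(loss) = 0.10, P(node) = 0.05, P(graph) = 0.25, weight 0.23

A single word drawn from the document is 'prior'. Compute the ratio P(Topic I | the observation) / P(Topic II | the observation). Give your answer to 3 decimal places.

Posterior odds = (π_i f_i(x)) / (π_j f_j(x)); the normalising sum cancels.
Evaluate each component's likelihood at the observed value:
  p_I = P(prior | comp) = 0.51
  p_II = P(prior | comp) = 0.30
Odds = (0.77/0.23) × (0.51/0.3) = 3.34783 × 1.7 ≈ 5.691

5.691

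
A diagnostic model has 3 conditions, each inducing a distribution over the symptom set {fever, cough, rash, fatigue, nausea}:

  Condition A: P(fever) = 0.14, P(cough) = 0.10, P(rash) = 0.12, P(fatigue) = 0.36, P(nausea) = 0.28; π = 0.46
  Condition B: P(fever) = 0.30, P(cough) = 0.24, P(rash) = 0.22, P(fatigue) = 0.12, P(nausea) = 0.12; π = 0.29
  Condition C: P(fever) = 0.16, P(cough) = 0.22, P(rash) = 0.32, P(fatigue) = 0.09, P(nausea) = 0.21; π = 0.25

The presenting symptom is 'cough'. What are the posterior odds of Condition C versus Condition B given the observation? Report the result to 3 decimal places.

The posterior odds equal the prior odds times the likelihood ratio: (w_i/w_j)·(f_i(x)/f_j(x)).
Categorical probabilities:
  p_A = 0.1
  p_B = 0.24
  p_C = 0.22
0.055 / 0.0696 ≈ 0.790

0.790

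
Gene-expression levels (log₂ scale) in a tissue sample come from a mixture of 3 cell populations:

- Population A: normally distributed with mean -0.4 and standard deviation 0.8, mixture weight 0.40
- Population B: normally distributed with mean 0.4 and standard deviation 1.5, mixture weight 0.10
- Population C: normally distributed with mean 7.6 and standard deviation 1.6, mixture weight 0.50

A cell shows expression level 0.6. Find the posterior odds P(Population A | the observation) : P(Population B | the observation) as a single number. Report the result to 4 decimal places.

3.4644

Only the two components matter; the odds are (P(Z=i) f_i(x)) / (P(Z=j) f_j(x)).
Component likelihoods at x = 0.6:
  f_A = (1/(0.8·√(2π)))·exp(−(0.6−-0.4)²/(2·0.8²)) = 0.498678·exp(-0.78125) = 0.228311
  f_B = (1/(1.5·√(2π)))·exp(−(0.6−0.4)²/(2·1.5²)) = 0.265962·exp(-0.00889) = 0.263608
  f_C = (1/(1.6·√(2π)))·exp(−(0.6−7.6)²/(2·1.6²)) = 0.249339·exp(-9.57031) = 1.73963e-05
0.0913245 / 0.0263608 ≈ 3.4644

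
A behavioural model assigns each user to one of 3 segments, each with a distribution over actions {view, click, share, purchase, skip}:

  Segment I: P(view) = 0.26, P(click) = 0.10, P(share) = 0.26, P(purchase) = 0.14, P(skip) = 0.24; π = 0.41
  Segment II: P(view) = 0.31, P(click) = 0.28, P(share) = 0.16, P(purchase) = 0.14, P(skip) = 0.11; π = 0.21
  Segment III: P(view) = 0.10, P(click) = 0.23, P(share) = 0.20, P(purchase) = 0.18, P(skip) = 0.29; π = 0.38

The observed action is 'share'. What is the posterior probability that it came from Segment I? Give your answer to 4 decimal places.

P(component k | x) = π_k·f_k(x) / marginal(x), where marginal(x) = Σ_j π_j·f_j(x).
Component likelihoods at x = 'share':
  L_I = P(share | comp) = 0.26
  L_II = P(share | comp) = 0.16
  L_III = P(share | comp) = 0.20
Unnormalised posteriors:
  π_I·L_I = 0.41 × 0.26 = 0.1066
  π_II·L_II = 0.21 × 0.16 = 0.0336
  π_III·L_III = 0.38 × 0.2 = 0.076
Denominator: 0.1066 + 0.0336 + 0.076 = 0.2162
P(Segment I | the observation) = 0.1066 / 0.2162 ≈ 0.4931

0.4931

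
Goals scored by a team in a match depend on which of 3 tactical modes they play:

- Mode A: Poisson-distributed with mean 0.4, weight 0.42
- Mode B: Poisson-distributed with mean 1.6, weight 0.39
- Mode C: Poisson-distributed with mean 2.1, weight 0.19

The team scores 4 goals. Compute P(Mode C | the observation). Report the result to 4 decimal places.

By Bayes' theorem, P(k | x) = π_k f_k(x) / Σ_j π_j f_j(x).
Component likelihoods at x = 4 goals:
  L_A = e^(−0.4)·0.4^4/4! = 0.000715008
  L_B = e^(−1.6)·1.6^4/4! = 0.0551312
  L_C = e^(−2.1)·2.1^4/4! = 0.099231
Unnormalised posteriors:
  π_A·L_A = 0.42 × 0.000715008 = 0.000300303
  π_B·L_B = 0.39 × 0.0551312 = 0.0215012
  π_C·L_C = 0.19 × 0.099231 = 0.0188539
Denominator: 0.000300303 + 0.0215012 + 0.0188539 = 0.0406554
Responsibility of Mode C: 0.0188539 / 0.0406554 ≈ 0.4637

0.4637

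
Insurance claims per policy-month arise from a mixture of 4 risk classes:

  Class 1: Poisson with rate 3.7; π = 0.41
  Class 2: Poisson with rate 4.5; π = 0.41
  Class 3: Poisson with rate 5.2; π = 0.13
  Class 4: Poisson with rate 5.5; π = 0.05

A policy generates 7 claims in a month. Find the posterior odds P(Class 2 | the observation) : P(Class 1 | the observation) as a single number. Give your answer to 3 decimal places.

The posterior odds equal the prior odds times the likelihood ratio: (π_i/π_j)·(f_i(x)/f_j(x)).
Component likelihoods at x = 7 claims:
  L_1 = 0.0465685
  L_2 = 0.0823629
  L_3 = 0.112528
  L_4 = 0.123449
0.0337688 / 0.0190931 ≈ 1.769

1.769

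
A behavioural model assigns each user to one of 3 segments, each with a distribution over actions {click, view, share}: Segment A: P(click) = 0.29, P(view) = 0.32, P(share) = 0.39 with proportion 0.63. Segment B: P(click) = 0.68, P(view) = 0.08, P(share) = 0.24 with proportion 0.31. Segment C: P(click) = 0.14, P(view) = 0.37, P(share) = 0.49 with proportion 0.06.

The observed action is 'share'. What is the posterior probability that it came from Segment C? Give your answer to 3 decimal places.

By Bayes' theorem, P(k | x) = P(Z=k) f_k(x) / Σ_j P(Z=j) f_j(x).
Evaluate each component's likelihood at the observed value:
  p_A = P(share | comp) = 0.39
  p_B = P(share | comp) = 0.24
  p_C = P(share | comp) = 0.49
Weight by the priors:
  P(Z=A)·p_A = 0.63 × 0.39 = 0.2457
  P(Z=B)·p_B = 0.31 × 0.24 = 0.0744
  P(Z=C)·p_C = 0.06 × 0.49 = 0.0294
Evidence: 0.2457 + 0.0744 + 0.0294 = 0.3495
P(Segment C | 'share') ≈ 0.084

0.084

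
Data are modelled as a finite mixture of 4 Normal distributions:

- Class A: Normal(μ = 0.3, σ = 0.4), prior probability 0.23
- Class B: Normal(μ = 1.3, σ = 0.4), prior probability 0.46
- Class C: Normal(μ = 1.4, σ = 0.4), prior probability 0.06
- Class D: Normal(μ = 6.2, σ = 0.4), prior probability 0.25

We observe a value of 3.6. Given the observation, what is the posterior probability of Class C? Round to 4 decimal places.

0.3461

The responsibility of component k is π_k f_k(x) divided by Σ_j π_j f_j(x).
Component likelihoods at x = 3.6:
  f_A = 1.65678e-15
  f_B = 6.59811e-08
  f_C = 2.69244e-07
  f_D = 6.67389e-10
Prior × likelihood for each component:
  π_A·f_A = 0.23 × 1.65678e-15 = 3.8106e-16
  π_B·f_B = 0.46 × 6.59811e-08 = 3.03513e-08
  π_C·f_C = 0.06 × 2.69244e-07 = 1.61546e-08
  π_D·f_D = 0.25 × 6.67389e-10 = 1.66847e-10
Marginal: 3.8106e-16 + 3.03513e-08 + 1.61546e-08 + 1.66847e-10 = 4.66728e-08
So the posterior for Class C is 1.61546e-08 / 4.66728e-08 ≈ 0.3461.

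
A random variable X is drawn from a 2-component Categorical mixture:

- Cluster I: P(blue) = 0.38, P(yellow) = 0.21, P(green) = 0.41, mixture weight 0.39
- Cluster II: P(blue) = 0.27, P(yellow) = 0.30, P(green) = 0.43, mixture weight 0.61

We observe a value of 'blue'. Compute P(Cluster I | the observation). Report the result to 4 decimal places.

0.4736

Posterior ∝ prior × likelihood, so P(k | x) ∝ π_k f_k(x); normalise over all components.
Categorical probabilities:
  p_I = 0.38
  p_II = 0.27
Multiply by the mixture weights:
  π_I·p_I = 0.39 × 0.38 = 0.1482
  π_II·p_II = 0.61 × 0.27 = 0.1647
Denominator: 0.1482 + 0.1647 = 0.3129
P(Cluster I | 'blue') = 0.1482 / 0.3129 ≈ 0.4736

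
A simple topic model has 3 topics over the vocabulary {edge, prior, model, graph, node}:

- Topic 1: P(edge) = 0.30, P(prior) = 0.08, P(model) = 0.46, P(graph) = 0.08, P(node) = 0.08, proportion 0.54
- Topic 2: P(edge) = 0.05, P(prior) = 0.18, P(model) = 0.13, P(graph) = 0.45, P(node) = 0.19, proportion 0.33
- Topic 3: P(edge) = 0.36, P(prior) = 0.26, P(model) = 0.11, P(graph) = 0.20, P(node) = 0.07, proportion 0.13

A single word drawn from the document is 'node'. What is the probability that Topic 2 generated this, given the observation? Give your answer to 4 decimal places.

By Bayes' theorem, P(k | x) = w_k f_k(x) / Σ_j w_j f_j(x).
Categorical probabilities:
  L_1 = P(node | comp) = 0.08
  L_2 = P(node | comp) = 0.19
  L_3 = P(node | comp) = 0.07
Prior × likelihood for each component:
  w_1·L_1 = 0.54 × 0.08 = 0.0432
  w_2·L_2 = 0.33 × 0.19 = 0.0627
  w_3·L_3 = 0.13 × 0.07 = 0.0091
Marginal: 0.0432 + 0.0627 + 0.0091 = 0.115
Responsibility of Topic 2: 0.0627 / 0.115 ≈ 0.5452

0.5452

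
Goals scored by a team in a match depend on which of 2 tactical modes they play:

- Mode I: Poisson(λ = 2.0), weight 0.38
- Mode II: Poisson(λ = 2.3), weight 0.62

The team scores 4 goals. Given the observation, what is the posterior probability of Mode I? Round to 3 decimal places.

Apply Bayes' rule: the posterior for each component is proportional to its prior times its likelihood at x.
Component likelihoods at x = 4 goals:
  p_I = e^(−2.0)·2.0^4/4! = 0.0902235
  p_II = e^(−2.3)·2.3^4/4! = 0.116902
Unnormalised posteriors:
  π_I·p_I = 0.38 × 0.0902235 = 0.0342849
  π_II·p_II = 0.62 × 0.116902 = 0.0724794
Evidence: 0.0342849 + 0.0724794 = 0.106764
So the posterior for Mode I is 0.0342849 / 0.106764 ≈ 0.321.

0.321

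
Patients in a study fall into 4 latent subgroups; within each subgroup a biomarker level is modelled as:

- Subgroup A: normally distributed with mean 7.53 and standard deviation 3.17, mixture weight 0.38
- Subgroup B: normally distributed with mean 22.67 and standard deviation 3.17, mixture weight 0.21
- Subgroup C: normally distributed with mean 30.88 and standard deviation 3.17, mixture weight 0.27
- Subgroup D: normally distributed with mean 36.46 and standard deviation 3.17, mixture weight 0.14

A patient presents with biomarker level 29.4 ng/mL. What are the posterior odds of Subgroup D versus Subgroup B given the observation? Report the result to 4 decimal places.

Posterior odds = (P(Z=i) f_i(x)) / (P(Z=j) f_j(x)); the normalising sum cancels.
Normal densities:
  L_A = (1/(3.17·√(2π)))·exp(−(29.4−7.53)²/(2·3.17²)) = 0.125849·exp(-23.79847) = 5.81174e-12
  L_B = (1/(3.17·√(2π)))·exp(−(29.4−22.67)²/(2·3.17²)) = 0.125849·exp(-2.25362) = 0.0132164
  L_C = (1/(3.17·√(2π)))·exp(−(29.4−30.88)²/(2·3.17²)) = 0.125849·exp(-0.10899) = 0.112854
  L_D = (1/(3.17·√(2π)))·exp(−(29.4−36.46)²/(2·3.17²)) = 0.125849·exp(-2.48005) = 0.0105385
Posterior odds = (P(Z=D)·L_D) / (P(Z=B)·L_B) = (0.14·0.0105385) / (0.21·0.0132164) = 0.00147539 / 0.00277545 ≈ 0.5316

0.5316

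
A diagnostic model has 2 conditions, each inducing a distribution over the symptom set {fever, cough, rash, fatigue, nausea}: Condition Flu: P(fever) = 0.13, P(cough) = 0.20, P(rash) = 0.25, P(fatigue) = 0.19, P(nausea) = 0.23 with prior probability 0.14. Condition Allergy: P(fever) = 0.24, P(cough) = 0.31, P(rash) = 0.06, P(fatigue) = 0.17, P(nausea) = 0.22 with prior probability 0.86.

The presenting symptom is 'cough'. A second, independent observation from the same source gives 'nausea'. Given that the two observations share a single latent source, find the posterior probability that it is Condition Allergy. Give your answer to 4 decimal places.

The responsibility of component k is P(Z=k) f_k(x) divided by Σ_j P(Z=j) f_j(x).
Since both observations come from the same component, the likelihood for component k is f_k(x₁)·f_k(x₂).
  L_Flu = [P(cough | comp) = 0.20] × [0.23] = 0.046
  L_Allergy = [P(cough | comp) = 0.31] × [0.22] = 0.0682
Multiply by the mixture weights:
  P(Z=Flu)·L_Flu = 0.14 × 0.046 = 0.00644
  P(Z=Allergy)·L_Allergy = 0.86 × 0.0682 = 0.058652
Evidence: 0.00644 + 0.058652 = 0.065092
P(Condition Allergy | data) ≈ 0.9011

0.9011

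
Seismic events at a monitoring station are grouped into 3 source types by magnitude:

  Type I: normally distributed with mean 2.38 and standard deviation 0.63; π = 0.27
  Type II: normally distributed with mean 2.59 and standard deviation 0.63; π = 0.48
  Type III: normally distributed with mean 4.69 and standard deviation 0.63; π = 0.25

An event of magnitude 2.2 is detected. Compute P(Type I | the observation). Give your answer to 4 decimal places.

P(component k | x) = π_k·f_k(x) / marginal(x), where marginal(x) = Σ_j π_j·f_j(x).
Evaluate each component's likelihood at the observed value:
  f_I = (1/(0.63·√(2π)))·exp(−(2.2−2.38)²/(2·0.63²)) = 0.633242·exp(-0.04082) = 0.607915
  f_II = (1/(0.63·√(2π)))·exp(−(2.2−2.59)²/(2·0.63²)) = 0.633242·exp(-0.19161) = 0.522823
  f_III = (1/(0.63·√(2π)))·exp(−(2.2−4.69)²/(2·0.63²)) = 0.633242·exp(-7.81066) = 0.000256711
Multiply by the mixture weights:
  π_I·f_I = 0.27 × 0.607915 = 0.164137
  π_II·f_II = 0.48 × 0.522823 = 0.250955
  π_III·f_III = 0.25 × 0.000256711 = 6.41777e-05
Denominator: 0.164137 + 0.250955 + 6.41777e-05 = 0.415156
Responsibility of Type I: 0.164137 / 0.415156 ≈ 0.3954

0.3954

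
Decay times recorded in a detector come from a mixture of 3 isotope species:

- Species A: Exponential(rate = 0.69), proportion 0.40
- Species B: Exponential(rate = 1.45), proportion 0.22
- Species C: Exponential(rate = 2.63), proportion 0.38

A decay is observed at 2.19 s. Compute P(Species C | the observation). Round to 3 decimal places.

Posterior ∝ prior × likelihood, so P(k | x) ∝ π_k f_k(x); normalise over all components.
Component likelihoods at x = 2.19 s:
  L_A = 0.15226
  L_B = 0.0605712
  L_C = 0.00828991
Unnormalised posteriors:
  π_A·L_A = 0.40 × 0.15226 = 0.0609041
  π_B·L_B = 0.22 × 0.0605712 = 0.0133257
  π_C·L_C = 0.38 × 0.00828991 = 0.00315017
Denominator: 0.0609041 + 0.0133257 + 0.00315017 = 0.0773799
P(Species C | 2.19 s) ≈ 0.041

0.041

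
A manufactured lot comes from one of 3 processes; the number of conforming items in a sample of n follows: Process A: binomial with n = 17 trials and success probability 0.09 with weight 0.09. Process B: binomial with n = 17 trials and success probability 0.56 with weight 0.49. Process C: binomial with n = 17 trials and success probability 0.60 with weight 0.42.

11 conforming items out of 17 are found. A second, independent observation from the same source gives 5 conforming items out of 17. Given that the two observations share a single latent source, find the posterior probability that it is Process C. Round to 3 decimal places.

0.317

Posterior ∝ prior × likelihood, so P(k | x) ∝ π_k f_k(x); normalise over all components.
Since both observations come from the same component, the likelihood for component k is f_k(x₁)·f_k(x₂).
  p_A = [2.20545e-08] × [0.0117831] = 2.5987e-10
  p_B = [0.152533] × [0.0179441] = 0.00273708
  p_C = [0.183909] × [0.00807284] = 0.00148467
Prior × likelihood for each component:
  π_A·p_A = 0.09 × 2.5987e-10 = 2.33883e-11
  π_B·p_B = 0.49 × 0.00273708 = 0.00134117
  π_C·p_C = 0.42 × 0.00148467 = 0.000623562
Marginal: 2.33883e-11 + 0.00134117 + 0.000623562 = 0.00196473
Responsibility of Process C: 0.000623562 / 0.00196473 ≈ 0.317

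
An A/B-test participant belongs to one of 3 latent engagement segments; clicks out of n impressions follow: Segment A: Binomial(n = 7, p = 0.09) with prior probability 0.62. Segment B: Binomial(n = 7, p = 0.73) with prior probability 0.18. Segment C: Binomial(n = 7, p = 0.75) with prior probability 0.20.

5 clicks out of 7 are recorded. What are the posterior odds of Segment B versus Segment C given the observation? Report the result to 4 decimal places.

0.9171

Only the two components matter; the odds are (π_i f_i(x)) / (π_j f_j(x)).
Evaluate each component's likelihood at the observed value:
  L_A = C(7,5)·0.09^5·0.91^2 = 21·5.9049e-06·0.8281 = 0.000102687
  L_B = C(7,5)·0.73^5·0.27^2 = 21·0.207307·0.0729 = 0.317367
  L_C = C(7,5)·0.75^5·0.25^2 = 21·0.237305·0.0625 = 0.311462
0.057126 / 0.0622925 ≈ 0.9171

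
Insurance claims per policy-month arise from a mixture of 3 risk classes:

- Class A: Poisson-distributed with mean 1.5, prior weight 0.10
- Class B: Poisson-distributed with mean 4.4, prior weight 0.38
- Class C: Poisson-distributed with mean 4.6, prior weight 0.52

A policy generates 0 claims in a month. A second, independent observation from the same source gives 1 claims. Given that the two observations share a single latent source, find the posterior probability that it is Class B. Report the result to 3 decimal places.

Apply Bayes' rule: the posterior for each component is proportional to its prior times its likelihood at x.
Since both observations come from the same component, the likelihood for component k is f_k(x₁)·f_k(x₂).
  p_A = [e^(−1.5)·1.5^0/0! = 0.22313] × [0.334695] = 0.0746806
  p_B = [e^(−4.4)·4.4^0/0! = 0.0122773] × [0.0540203] = 0.000663226
  p_C = [e^(−4.6)·4.6^0/0! = 0.0100518] × [0.0462384] = 0.000464781
Prior × likelihood for each component:
  P(Z=A)·p_A = 0.10 × 0.0746806 = 0.00746806
  P(Z=B)·p_B = 0.38 × 0.000663226 = 0.000252026
  P(Z=C)·p_C = 0.52 × 0.000464781 = 0.000241686
Evidence: 0.00746806 + 0.000252026 + 0.000241686 = 0.00796177
So the posterior for Class B is 0.000252026 / 0.00796177 ≈ 0.032.

0.032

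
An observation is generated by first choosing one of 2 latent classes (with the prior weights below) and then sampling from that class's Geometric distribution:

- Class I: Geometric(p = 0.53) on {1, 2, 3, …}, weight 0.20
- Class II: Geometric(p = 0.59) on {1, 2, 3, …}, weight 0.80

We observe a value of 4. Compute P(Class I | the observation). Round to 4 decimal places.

Apply Bayes' rule: the posterior for each component is proportional to its prior times its likelihood at x.
Geometric probabilities:
  p_I = 0.53·(1−0.53)^3 = 0.53·0.103823 = 0.0550262
  p_II = 0.59·(1−0.59)^3 = 0.59·0.068921 = 0.0406634
Weight by the priors:
  π_I·p_I = 0.20 × 0.0550262 = 0.0110052
  π_II·p_II = 0.80 × 0.0406634 = 0.0325307
Marginal: 0.0110052 + 0.0325307 = 0.043536
So the posterior for Class I is 0.0110052 / 0.043536 ≈ 0.2528.

0.2528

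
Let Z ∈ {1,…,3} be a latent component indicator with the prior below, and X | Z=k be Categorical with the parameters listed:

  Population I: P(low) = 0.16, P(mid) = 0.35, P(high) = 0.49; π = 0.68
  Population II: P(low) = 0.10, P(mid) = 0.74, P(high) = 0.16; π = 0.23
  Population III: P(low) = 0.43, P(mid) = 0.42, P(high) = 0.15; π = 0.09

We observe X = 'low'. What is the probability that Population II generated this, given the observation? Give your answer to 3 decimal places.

Apply Bayes' rule: the posterior for each component is proportional to its prior times its likelihood at x.
Component likelihoods at x = 'low':
  L_I = P(low | comp) = 0.16
  L_II = P(low | comp) = 0.10
  L_III = P(low | comp) = 0.43
Weight by the priors:
  π_I·L_I = 0.68 × 0.16 = 0.1088
  π_II·L_II = 0.23 × 0.1 = 0.023
  π_III·L_III = 0.09 × 0.43 = 0.0387
Sum: 0.1088 + 0.023 + 0.0387 = 0.1705
P(Population II | x) ≈ 0.135

0.135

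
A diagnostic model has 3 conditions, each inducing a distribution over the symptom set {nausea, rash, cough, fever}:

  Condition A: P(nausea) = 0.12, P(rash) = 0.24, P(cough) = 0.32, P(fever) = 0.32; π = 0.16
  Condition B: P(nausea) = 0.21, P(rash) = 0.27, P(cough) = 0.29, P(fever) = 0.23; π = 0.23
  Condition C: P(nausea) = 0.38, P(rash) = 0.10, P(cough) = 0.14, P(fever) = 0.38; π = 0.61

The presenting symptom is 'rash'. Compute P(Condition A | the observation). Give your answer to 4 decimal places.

P(component k | x) = π_k·f_k(x) / marginal(x), where marginal(x) = Σ_j π_j·f_j(x).
Evaluate each component's likelihood at the observed value:
  p_A = 0.24
  p_B = 0.27
  p_C = 0.1
Prior × likelihood for each component:
  π_A·p_A = 0.16 × 0.24 = 0.0384
  π_B·p_B = 0.23 × 0.27 = 0.0621
  π_C·p_C = 0.61 × 0.1 = 0.061
Normaliser: 0.0384 + 0.0621 + 0.061 = 0.1615
So the posterior for Condition A is 0.0384 / 0.1615 ≈ 0.2378.

0.2378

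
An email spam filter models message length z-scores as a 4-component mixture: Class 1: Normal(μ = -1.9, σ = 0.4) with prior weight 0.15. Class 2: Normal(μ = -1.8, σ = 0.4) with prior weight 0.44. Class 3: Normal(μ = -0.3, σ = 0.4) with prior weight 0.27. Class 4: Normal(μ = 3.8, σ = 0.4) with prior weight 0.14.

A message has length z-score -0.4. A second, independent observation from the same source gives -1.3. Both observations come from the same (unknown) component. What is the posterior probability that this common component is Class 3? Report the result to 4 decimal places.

Apply Bayes' rule: the posterior for each component is proportional to its prior times its likelihood at x.
Since both observations come from the same component, the likelihood for component k is f_k(x₁)·f_k(x₂).
  L_1 = [0.000881489] × [0.323794] = 0.000285421
  L_2 = [0.00218171] × [0.456623] = 0.000996217
  L_3 = [0.96667] × [0.0438208] = 0.0423602
  L_4 = [1.14384e-24] × [4.99864e-36] = 5.71766e-60
Unnormalised posteriors:
  P(Z=1)·L_1 = 0.15 × 0.000285421 = 4.28131e-05
  P(Z=2)·L_2 = 0.44 × 0.000996217 = 0.000438335
  P(Z=3)·L_3 = 0.27 × 0.0423602 = 0.0114373
  P(Z=4)·L_4 = 0.14 × 5.71766e-60 = 8.00473e-61
Sum: 4.28131e-05 + 0.000438335 + 0.0114373 + 8.00473e-61 = 0.0119184
So the posterior for Class 3 is 0.0114373 / 0.0119184 ≈ 0.9596.

0.9596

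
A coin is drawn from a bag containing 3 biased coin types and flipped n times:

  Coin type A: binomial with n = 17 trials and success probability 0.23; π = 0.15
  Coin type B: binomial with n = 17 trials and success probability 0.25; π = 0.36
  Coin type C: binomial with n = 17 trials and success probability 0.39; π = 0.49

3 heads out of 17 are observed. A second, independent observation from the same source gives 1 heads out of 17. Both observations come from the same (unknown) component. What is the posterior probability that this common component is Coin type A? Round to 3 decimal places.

0.393

Posterior ∝ prior × likelihood, so P(k | x) ∝ π_k f_k(x); normalise over all components.
Since both observations come from the same component, the likelihood for component k is f_k(x₁)·f_k(x₂).
  L_A = [0.21309] × [0.0597074] = 0.012723
  L_B = [0.189316] × [0.042596] = 0.0080641
  L_C = [0.0398401] × [0.00243664] = 9.70759e-05
Prior × likelihood for each component:
  π_A·L_A = 0.15 × 0.012723 = 0.00190846
  π_B·L_B = 0.36 × 0.0080641 = 0.00290308
  π_C·L_C = 0.49 × 9.70759e-05 = 4.75672e-05
Denominator: 0.00190846 + 0.00290308 + 4.75672e-05 = 0.0048591
P(Coin type A | data) ≈ 0.393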